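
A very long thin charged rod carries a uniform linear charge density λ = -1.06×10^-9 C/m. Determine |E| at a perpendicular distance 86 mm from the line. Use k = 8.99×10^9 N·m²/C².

Take a coaxial cylindrical Gaussian surface of radius r = 86 mm and length L.
Q_enc = λL, so λ_enc = -1.06×10^-9 C/m.
Gauss's law: E·2πrL = λ_enc L/ε₀.
E = 2k|λ_enc|/r = 2(8.99×10^9)(1.06e-9)/(0.086) = 222 N/C.

|E| ≈ 222 N/C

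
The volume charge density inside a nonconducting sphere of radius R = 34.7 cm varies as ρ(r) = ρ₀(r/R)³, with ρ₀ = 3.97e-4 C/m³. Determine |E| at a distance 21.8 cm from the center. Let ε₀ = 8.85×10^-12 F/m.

|E| = 4.04e5 N/C

Take a concentric spherical Gaussian surface of radius r = 21.8 cm (r < R).
Integrate the density: Q_enc = 4π ∫₀^r ρ₀(r'/R)^3 r'² dr' = 4πρ₀ r^6/(6·R³) = 2.136e-6 C.
By Gauss's law, ∮E·dA = E·4πr² = Q_enc/ε₀.
E = |Q_enc|/(4πε₀r²) = (2.136×10^-6)/(4π·8.85×10^-12·(0.218)²) = 4.04e5 N/C.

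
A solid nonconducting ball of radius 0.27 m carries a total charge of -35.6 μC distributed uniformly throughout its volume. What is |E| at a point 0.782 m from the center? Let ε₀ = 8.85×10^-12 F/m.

5.23×10^5 N/C

By spherical symmetry E is radial; choose a Gaussian sphere of radius r = 0.782 m (r > R, so the entire charge is enclosed).
Q_enc = -35.6 μC = -3.56×10^-5 C.
Since E is radial and uniform over the Gaussian sphere, Φ = E·4πr² = Q_enc/ε₀.
E = |Q_enc|/(4πε₀r²) = (3.56×10^-5)/(4π·8.85×10^-12·(0.782)²) = 5.23×10^5 N/C.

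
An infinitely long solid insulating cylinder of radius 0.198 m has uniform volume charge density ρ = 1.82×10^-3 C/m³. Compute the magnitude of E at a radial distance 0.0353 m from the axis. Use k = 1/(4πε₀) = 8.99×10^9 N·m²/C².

|E| = 3.63×10^6 V/m

Take a coaxial cylindrical Gaussian surface of radius r = 0.0353 m and length L (r < R).
Enclosed charge per unit length: λ_enc = ρ·πr² = (1.82×10^-3)π(0.0353)² = 7.125×10^-6 C/m.
By Gauss's law (flux through the curved wall only), E·2πrL = λ_enc L/ε₀.
E = 2k|λ_enc|/r = 2(8.99×10^9)(7.125×10^-6)/(0.0353) = 3.63×10^6 N/C.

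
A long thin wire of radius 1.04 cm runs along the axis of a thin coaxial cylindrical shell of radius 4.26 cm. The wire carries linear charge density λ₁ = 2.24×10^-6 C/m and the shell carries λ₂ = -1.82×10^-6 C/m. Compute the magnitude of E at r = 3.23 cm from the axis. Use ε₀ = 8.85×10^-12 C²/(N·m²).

E = 1.25×10^6 N/C

Choose a coaxial cylinder of radius r = 3.23 cm (arbitrary length L) as the Gaussian surface (between the conductors, 1.04 cm < r < 4.26 cm).
Only the inner wire is enclosed; the outer shell contributes nothing inside itself. λ_enc = λ₁ = 2.24e-6 C/m.
Since E is radial and uniform over the curved surface, Φ = E·2πrL = Q_enc/ε₀ = λ_enc L/ε₀.
E = |λ_enc|/(2πε₀r) = (2.24×10^-6)/(2π·8.85×10^-12·0.0323) = 1.25×10^6 N/C.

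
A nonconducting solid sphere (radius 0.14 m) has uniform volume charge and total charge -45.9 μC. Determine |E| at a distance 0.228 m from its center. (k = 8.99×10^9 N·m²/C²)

E = 7.94e6 N/C

By spherical symmetry E is radial; choose a Gaussian sphere of radius r = 0.228 m (r > R, so the entire charge is enclosed).
Q_enc = -45.9 μC = -4.59e-5 C.
Gauss's law: E·4πr² = Q_enc/ε₀.
E = k|Q_enc|/r² = (8.99×10^9)(4.59×10^-5)/(0.228)² = 7.94×10^6 N/C.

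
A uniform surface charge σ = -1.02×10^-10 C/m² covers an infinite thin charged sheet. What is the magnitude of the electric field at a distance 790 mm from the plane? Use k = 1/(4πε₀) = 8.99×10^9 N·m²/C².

E = 5.76 N/C

Choose a cylindrical pillbox piercing the sheet, end faces (area A) parallel to it.
Only the two end caps contribute flux: Φ = 2EA. With Q_enc = σA, Gauss's law gives E = |σ|/(2ε₀).
E = 2πk|σ| = 2π(8.99×10^9)(1.02e-10) = 5.76 N/C.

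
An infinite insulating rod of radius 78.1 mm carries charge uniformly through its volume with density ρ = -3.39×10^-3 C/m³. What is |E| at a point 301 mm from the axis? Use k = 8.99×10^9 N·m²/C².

E ≈ 3.88×10^6 N/C

Coaxial Gaussian cylinder, radius r = 301 mm, length L (r > 78.1 mm, full cross-section enclosed).
λ_enc = ρ·πR² = (-3.39e-3)π(0.0781)² = -6.496e-5 C/m.
By Gauss's law (flux through the curved wall only), E·2πrL = λ_enc L/ε₀.
E = 2k|λ_enc|/r = 2(8.99×10^9)(6.496e-5)/(0.301) = 3.88e6 N/C.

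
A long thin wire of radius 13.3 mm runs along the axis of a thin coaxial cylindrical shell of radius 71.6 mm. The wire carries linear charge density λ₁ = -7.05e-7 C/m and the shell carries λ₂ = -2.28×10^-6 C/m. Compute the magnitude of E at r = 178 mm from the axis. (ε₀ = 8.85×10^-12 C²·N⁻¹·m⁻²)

By cylindrical symmetry E is radial; use a coaxial Gaussian cylinder of radius 178 mm and length L (r > 71.6 mm, enclosing both).
λ_enc = λ₁ + λ₂ = (-7.05e-7) + (-2.28×10^-6) = -2.985×10^-6 C/m.
Applying ∮E·dA = Q_enc/ε₀ with the end caps contributing no flux:
E = |λ_enc|/(2πε₀r) = (2.985×10^-6)/(2π·8.85×10^-12·0.178) = 3.02×10^5 N/C.

E ≈ 3.02×10^5 N/C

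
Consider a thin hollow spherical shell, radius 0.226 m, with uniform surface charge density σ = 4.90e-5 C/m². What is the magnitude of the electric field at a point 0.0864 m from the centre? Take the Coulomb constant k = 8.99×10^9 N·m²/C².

Use a concentric Gaussian sphere at r = 0.0864 m (inside the shell, r < 0.226 m).
All the charge is outside the Gaussian surface: Q_enc = 0, hence E = 0 everywhere inside the shell.

E = 0 (no enclosed charge)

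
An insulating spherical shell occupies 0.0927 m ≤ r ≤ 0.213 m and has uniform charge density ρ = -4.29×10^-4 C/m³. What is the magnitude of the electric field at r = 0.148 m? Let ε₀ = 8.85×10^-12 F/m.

Symmetry ⇒ E = E(r) r̂. Gaussian sphere of radius r = 0.148 m (within the shell material, 0.0927 m < r < 0.213 m).
Enclosed charge is the volume from a to r: Q_enc = (4π/3)ρ(r³ − a³) = -4.394×10^-6 C.
By Gauss's law, ∮E·dA = E·4πr² = Q_enc/ε₀.
E = |Q_enc|/(4πε₀r²) = (4.394×10^-6)/(4π·8.85×10^-12·(0.148)²) = 1.80e6 N/C.

1.80e6 N/C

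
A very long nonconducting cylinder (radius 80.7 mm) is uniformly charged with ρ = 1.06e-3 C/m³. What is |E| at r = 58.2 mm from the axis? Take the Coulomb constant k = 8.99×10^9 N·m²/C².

|E| = 3.48×10^6 N/C

Coaxial Gaussian cylinder, radius r = 58.2 mm, length L (r < R).
Charge inside radius r per length L is ρ·πr²·L, so λ_enc = ρπr² = 1.128×10^-5 C/m.
Gauss's law: E·2πrL = λ_enc L/ε₀.
E = 2k|λ_enc|/r = 2(8.99×10^9)(1.128×10^-5)/(0.0582) = 3.48×10^6 N/C.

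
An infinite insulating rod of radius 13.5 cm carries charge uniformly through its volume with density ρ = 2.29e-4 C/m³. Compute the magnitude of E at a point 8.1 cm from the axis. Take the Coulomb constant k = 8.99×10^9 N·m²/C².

Take a coaxial cylindrical Gaussian surface of radius r = 8.1 cm and length L (r < R).
Charge inside radius r per length L is ρ·πr²·L, so λ_enc = ρπr² = 4.72×10^-6 C/m.
Gauss's law: E·2πrL = λ_enc L/ε₀.
E = 2k|λ_enc|/r = 2(8.99×10^9)(4.72×10^-6)/(0.081) = 1.05×10^6 N/C.

|E| ≈ 1.05e6 V/m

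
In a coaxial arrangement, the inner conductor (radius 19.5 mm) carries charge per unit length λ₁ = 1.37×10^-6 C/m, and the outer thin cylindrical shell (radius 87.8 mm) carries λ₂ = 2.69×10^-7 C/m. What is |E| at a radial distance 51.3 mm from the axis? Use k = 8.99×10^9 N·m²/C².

|E| = 4.80e5 N/C

Coaxial Gaussian cylinder, radius r = 51.3 mm, length L (between the conductors, 19.5 mm < r < 87.8 mm).
The shell at 87.8 mm lies outside the Gaussian surface, so λ_enc = λ₁ = 1.37e-6 C/m.
Gauss's law: E·2πrL = λ_enc L/ε₀.
E = 2k|λ_enc|/r = 2(8.99×10^9)(1.37e-6)/(0.0513) = 4.80×10^5 N/C.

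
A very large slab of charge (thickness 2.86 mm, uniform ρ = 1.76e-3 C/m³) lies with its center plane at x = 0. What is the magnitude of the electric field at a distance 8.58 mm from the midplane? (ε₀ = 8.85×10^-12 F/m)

The point |x| = 8.58 mm lies outside the slab (half-thickness 0.00143 m). A symmetric pillbox spanning the full slab encloses Q_enc = ρ·d·A.
Flux = 2EA ⇒ E = |ρ|d/(2ε₀), independent of distance outside.
E = (1.76×10^-3)(0.00286)/(2·8.85×10^-12) = 2.84e5 N/C.

|E| ≈ 2.84×10^5 V/m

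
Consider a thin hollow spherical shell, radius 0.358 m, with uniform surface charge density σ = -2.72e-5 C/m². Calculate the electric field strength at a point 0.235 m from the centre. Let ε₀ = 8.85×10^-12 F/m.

E = 0 (no enclosed charge)

By spherical symmetry E is radial; choose a Gaussian sphere of radius r = 0.235 m (inside the shell, r < 0.358 m).
All the charge is outside the Gaussian surface: Q_enc = 0, hence E = 0 everywhere inside the shell.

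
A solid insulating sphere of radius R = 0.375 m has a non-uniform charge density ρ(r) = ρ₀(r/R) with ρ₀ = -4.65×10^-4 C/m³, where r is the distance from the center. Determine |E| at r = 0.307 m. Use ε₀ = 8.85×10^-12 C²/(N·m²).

Use a concentric Gaussian sphere at r = 0.307 m (r < R).
Integrate the density: Q_enc = 4π ∫₀^r ρ₀(r'/R)^1 r'² dr' = 4πρ₀ r^4/(4·R) = -3.46×10^-5 C.
Since E is radial and uniform over the Gaussian sphere, Φ = E·4πr² = Q_enc/ε₀.
E = |Q_enc|/(4πε₀r²) = (3.46×10^-5)/(4π·8.85×10^-12·(0.307)²) = 3.30×10^6 N/C.

3.30×10^6 V/m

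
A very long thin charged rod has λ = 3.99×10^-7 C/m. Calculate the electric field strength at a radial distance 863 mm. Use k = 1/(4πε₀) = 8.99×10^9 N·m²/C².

By cylindrical symmetry E is radial; use a coaxial Gaussian cylinder of radius 863 mm and length L.
Q_enc = λL, so λ_enc = 3.99×10^-7 C/m.
Applying ∮E·dA = Q_enc/ε₀ with the end caps contributing no flux:
E = 2k|λ_enc|/r = 2(8.99×10^9)(3.99×10^-7)/(0.863) = 8.31×10^3 N/C.

|E| = 8.31×10^3 N/C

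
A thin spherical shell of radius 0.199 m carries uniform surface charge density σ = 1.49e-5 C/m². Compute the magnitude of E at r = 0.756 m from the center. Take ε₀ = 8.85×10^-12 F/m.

Take a concentric spherical Gaussian surface of radius r = 0.756 m (r > 0.199 m).
The entire shell is enclosed: Q_enc = σ·4πR² = (1.49×10^-5)·4π·(0.199)² = 7.415×10^-6 C.
Applying ∮E·dA = Q_enc/ε₀ with Φ = E(4πr²):
E = |Q_enc|/(4πε₀r²) = (7.415e-6)/(4π·8.85×10^-12·(0.756)²) = 1.17e5 N/C.

|E| ≈ 1.17×10^5 V/m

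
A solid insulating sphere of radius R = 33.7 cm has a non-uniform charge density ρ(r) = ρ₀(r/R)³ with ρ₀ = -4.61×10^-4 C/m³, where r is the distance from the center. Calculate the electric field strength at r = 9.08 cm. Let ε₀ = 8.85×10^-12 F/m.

E ≈ 1.54×10^4 N/C

Use a concentric Gaussian sphere at r = 9.08 cm (r < R).
Q_enc = ∫₀^r ρ(r')·4πr'² dr' = (4πρ₀/R³) ∫₀^r r'^5 dr' = 4πρ₀ r^6/(6·R³) = -1.414×10^-8 C.
Gauss's law: E·4πr² = Q_enc/ε₀.
E = |Q_enc|/(4πε₀r²) = (1.414×10^-8)/(4π·8.85×10^-12·(0.0908)²) = 1.54×10^4 N/C.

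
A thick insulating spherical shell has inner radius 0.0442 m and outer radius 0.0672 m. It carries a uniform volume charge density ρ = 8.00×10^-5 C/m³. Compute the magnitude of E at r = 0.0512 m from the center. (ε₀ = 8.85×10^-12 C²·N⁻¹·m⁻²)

Symmetry ⇒ E = E(r) r̂. Gaussian sphere of radius r = 0.0512 m (within the shell material, 0.0442 m < r < 0.0672 m).
Enclosed charge is the volume from a to r: Q_enc = (4π/3)ρ(r³ − a³) = 1.604×10^-8 C.
Gauss's law: E·4πr² = Q_enc/ε₀.
E = |Q_enc|/(4πε₀r²) = (1.604×10^-8)/(4π·8.85×10^-12·(0.0512)²) = 5.50e4 N/C.

|E| = 5.50e4 N/C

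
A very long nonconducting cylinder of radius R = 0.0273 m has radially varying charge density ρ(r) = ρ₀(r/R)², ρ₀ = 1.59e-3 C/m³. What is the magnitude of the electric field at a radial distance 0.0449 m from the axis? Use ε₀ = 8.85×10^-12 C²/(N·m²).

Coaxial Gaussian cylinder, radius r = 0.0449 m, length L (r > R, full charge per length enclosed).
λ_enc = 2π ∫₀^R ρ₀(r'/R)^2 r' dr' = 2πρ₀R²/4 = 1.861×10^-6 C/m.
Applying ∮E·dA = Q_enc/ε₀ with the end caps contributing no flux:
E = |λ_enc|/(2πε₀r) = (1.861×10^-6)/(2π·8.85×10^-12·0.0449) = 7.46×10^5 N/C.

|E| ≈ 7.46×10^5 N/C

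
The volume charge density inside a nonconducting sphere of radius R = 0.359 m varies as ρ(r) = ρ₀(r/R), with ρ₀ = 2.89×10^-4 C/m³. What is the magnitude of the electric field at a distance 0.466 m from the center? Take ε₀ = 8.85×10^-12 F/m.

Take a concentric spherical Gaussian surface of radius r = 0.466 m (r > R, all charge enclosed).
Q_enc = 4π ∫₀^R ρ₀(r'/R)^1 r'² dr' = 4πρ₀R³/4 = 4.201e-5 C.
By Gauss's law, ∮E·dA = E·4πr² = Q_enc/ε₀.
E = |Q_enc|/(4πε₀r²) = (4.201×10^-5)/(4π·8.85×10^-12·(0.466)²) = 1.74e6 N/C.

E ≈ 1.74×10^6 V/m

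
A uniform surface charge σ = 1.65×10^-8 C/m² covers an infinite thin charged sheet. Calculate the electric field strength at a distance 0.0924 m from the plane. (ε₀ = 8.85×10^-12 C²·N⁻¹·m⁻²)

By planar symmetry E is perpendicular to the sheet and uniform; use a Gaussian pillbox with flat faces of area A on each side of the sheet.
Flux Φ = 2EA and Q_enc = σA, so 2EA = σA/ε₀ ⇒ E = |σ|/(2ε₀), independent of distance.
E = |σ|/(2ε₀) = (1.65e-8)/(2·8.85×10^-12) = 932 N/C.

E ≈ 932 V/m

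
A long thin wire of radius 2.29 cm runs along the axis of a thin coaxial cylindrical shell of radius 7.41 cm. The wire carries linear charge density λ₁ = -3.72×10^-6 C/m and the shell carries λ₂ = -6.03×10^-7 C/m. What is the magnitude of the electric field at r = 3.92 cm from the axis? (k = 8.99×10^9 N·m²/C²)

|E| ≈ 1.71×10^6 V/m

Choose a coaxial cylinder of radius r = 3.92 cm (arbitrary length L) as the Gaussian surface (between the conductors, 2.29 cm < r < 7.41 cm).
Only the inner wire is enclosed; the outer shell contributes nothing inside itself. λ_enc = λ₁ = -3.72×10^-6 C/m.
Gauss's law: E·2πrL = λ_enc L/ε₀.
E = 2k|λ_enc|/r = 2(8.99×10^9)(3.72×10^-6)/(0.0392) = 1.71e6 N/C.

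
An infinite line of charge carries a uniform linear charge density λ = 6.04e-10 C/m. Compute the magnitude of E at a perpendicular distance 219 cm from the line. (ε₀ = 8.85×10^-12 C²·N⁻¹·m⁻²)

|E| ≈ 4.96 N/C

Choose a coaxial cylinder of radius r = 219 cm (arbitrary length L) as the Gaussian surface.
Q_enc = λL, so λ_enc = 6.04×10^-10 C/m.
Gauss's law: E·2πrL = λ_enc L/ε₀.
E = |λ_enc|/(2πε₀r) = (6.04×10^-10)/(2π·8.85×10^-12·2.19) = 4.96 N/C.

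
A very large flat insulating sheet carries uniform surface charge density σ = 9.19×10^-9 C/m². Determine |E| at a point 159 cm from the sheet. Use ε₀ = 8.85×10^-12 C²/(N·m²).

By planar symmetry E is perpendicular to the sheet and uniform; use a Gaussian pillbox with flat faces of area A on each side of the sheet.
Only the two end caps contribute flux: Φ = 2EA. With Q_enc = σA, Gauss's law gives E = |σ|/(2ε₀).
E = |σ|/(2ε₀) = (9.19e-9)/(2·8.85×10^-12) = 519 N/C.

519 N/C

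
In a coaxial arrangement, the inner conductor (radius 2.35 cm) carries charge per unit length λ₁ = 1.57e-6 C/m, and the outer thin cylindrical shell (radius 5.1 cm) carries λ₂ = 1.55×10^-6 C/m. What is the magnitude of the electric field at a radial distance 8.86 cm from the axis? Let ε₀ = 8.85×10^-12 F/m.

|E| = 6.33×10^5 V/m

Choose a coaxial cylinder of radius r = 8.86 cm (arbitrary length L) as the Gaussian surface (r > 5.1 cm, enclosing both).
λ_enc = λ₁ + λ₂ = (1.57×10^-6) + (1.55×10^-6) = 3.12×10^-6 C/m.
Gauss's law: E·2πrL = λ_enc L/ε₀.
E = |λ_enc|/(2πε₀r) = (3.12e-6)/(2π·8.85×10^-12·0.0886) = 6.33×10^5 N/C.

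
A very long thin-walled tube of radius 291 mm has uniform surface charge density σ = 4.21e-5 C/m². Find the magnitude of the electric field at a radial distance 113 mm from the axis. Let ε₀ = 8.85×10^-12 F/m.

Coaxial Gaussian cylinder, radius r = 113 mm, length L (r < 291 mm, inside the shell).
All the surface charge lies outside this cylinder: Q_enc = 0, hence E = 0.

E = 0 (no enclosed charge)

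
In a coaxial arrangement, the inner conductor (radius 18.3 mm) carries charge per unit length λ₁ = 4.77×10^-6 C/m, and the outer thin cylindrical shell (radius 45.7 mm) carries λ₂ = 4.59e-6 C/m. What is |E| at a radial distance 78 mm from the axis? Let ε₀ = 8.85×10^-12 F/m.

E = 2.16e6 N/C

By cylindrical symmetry E is radial; use a coaxial Gaussian cylinder of radius 78 mm and length L (r > 45.7 mm, enclosing both).
λ_enc = λ₁ + λ₂ = (4.77×10^-6) + (4.59×10^-6) = 9.36×10^-6 C/m.
By Gauss's law (flux through the curved wall only), E·2πrL = λ_enc L/ε₀.
E = |λ_enc|/(2πε₀r) = (9.36e-6)/(2π·8.85×10^-12·0.078) = 2.16e6 N/C.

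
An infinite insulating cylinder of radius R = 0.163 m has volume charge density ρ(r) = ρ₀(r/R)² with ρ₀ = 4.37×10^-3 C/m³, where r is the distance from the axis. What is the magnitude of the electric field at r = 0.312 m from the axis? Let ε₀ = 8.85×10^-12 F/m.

E = 1.05×10^7 N/C

Take a coaxial cylindrical Gaussian surface of radius r = 0.312 m and length L (r > R, full charge per length enclosed).
λ_enc = 2π ∫₀^R ρ₀(r'/R)^2 r' dr' = 2πρ₀R²/4 = 1.824e-4 C/m.
Gauss's law: E·2πrL = λ_enc L/ε₀.
E = |λ_enc|/(2πε₀r) = (1.824×10^-4)/(2π·8.85×10^-12·0.312) = 1.05×10^7 N/C.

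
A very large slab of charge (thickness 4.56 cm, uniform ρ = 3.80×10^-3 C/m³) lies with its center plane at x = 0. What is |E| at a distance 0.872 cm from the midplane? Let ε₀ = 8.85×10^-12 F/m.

E = 3.74×10^6 N/C

By symmetry E is perpendicular to the slab. A Gaussian pillbox from −0.872 cm to +0.872 cm (face area A) lies entirely within the slab.
Q_enc = ρ·(2x)·A and flux = 2EA, so 2EA = 2ρxA/ε₀ ⇒ E = |ρ|x/ε₀.
E = (3.80e-3)(0.00872)/(8.85×10^-12) = 3.74×10^6 N/C.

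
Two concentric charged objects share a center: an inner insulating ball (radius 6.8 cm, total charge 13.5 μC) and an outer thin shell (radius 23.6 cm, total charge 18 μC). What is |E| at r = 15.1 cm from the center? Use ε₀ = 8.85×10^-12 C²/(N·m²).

|E| = 5.32×10^6 V/m

Symmetry ⇒ E = E(r) r̂. Gaussian sphere of radius r = 15.1 cm (between the bodies, 6.8 cm < r < 23.6 cm).
Only the inner charge is enclosed; the outer shell contributes nothing inside itself. Q_enc = 13.5 μC = 1.35e-5 C.
Gauss's law: E·4πr² = Q_enc/ε₀.
E = |Q_enc|/(4πε₀r²) = (1.35e-5)/(4π·8.85×10^-12·(0.151)²) = 5.32e6 N/C.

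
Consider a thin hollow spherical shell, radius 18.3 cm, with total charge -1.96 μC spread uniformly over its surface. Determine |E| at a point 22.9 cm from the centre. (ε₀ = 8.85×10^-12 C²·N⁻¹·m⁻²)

Symmetry ⇒ E = E(r) r̂. Gaussian sphere of radius r = 22.9 cm (r > 18.3 cm).
The entire shell is enclosed: Q_enc = -1.96×10^-6 C.
Gauss's law: E·4πr² = Q_enc/ε₀.
E = |Q_enc|/(4πε₀r²) = (1.96×10^-6)/(4π·8.85×10^-12·(0.229)²) = 3.36e5 N/C.

E = 3.36e5 N/C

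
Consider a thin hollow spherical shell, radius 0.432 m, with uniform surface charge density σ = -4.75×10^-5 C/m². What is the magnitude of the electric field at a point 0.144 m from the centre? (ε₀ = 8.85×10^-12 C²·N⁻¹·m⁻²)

Symmetry ⇒ E = E(r) r̂. Gaussian sphere of radius r = 0.144 m (inside the shell, r < 0.432 m).
No charge lies within this surface, so Q_enc = 0 and Gauss's law gives E·4πr² = 0 ⇒ E = 0.

E = 0 (no enclosed charge)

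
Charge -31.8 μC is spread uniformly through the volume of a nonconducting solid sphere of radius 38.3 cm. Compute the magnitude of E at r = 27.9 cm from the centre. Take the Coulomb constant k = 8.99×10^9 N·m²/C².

Use a concentric Gaussian sphere at r = 27.9 cm (r < R).
Only the charge within r is enclosed: Q_enc = Q·(r/R)³ = (-31.8 μC)·(27.9 cm/38.3 cm)³ = -1.229×10^-5 C.
Applying ∮E·dA = Q_enc/ε₀ with Φ = E(4πr²):
E = k|Q_enc|/r² = (8.99×10^9)(1.229e-5)/(0.279)² = 1.42×10^6 N/C.

|E| ≈ 1.42×10^6 N/C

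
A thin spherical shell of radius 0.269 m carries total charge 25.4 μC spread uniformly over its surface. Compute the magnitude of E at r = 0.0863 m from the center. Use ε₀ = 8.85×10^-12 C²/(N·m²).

|E| = 0 N/C

By spherical symmetry E is radial; choose a Gaussian sphere of radius r = 0.0863 m (inside the shell, r < 0.269 m).
No charge lies within this surface, so Q_enc = 0 and Gauss's law gives E·4πr² = 0 ⇒ E = 0.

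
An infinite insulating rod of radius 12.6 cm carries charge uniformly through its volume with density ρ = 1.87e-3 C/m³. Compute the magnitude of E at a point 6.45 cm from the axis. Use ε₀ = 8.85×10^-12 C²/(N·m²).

|E| ≈ 6.81×10^6 V/m

Take a coaxial cylindrical Gaussian surface of radius r = 6.45 cm and length L (r < R).
Enclosed charge per unit length: λ_enc = ρ·πr² = (1.87e-3)π(0.0645)² = 2.444×10^-5 C/m.
Applying ∮E·dA = Q_enc/ε₀ with the end caps contributing no flux:
E = |λ_enc|/(2πε₀r) = (2.444×10^-5)/(2π·8.85×10^-12·0.0645) = 6.81×10^6 N/C.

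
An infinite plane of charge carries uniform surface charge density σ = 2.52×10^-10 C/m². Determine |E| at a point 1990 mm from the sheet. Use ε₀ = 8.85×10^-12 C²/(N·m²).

The symmetry is planar: E is normal to the sheet and the same magnitude on both sides. Take a pillbox straddling the sheet with end-cap area A.
Only the two end caps contribute flux: Φ = 2EA. With Q_enc = σA, Gauss's law gives E = |σ|/(2ε₀).
E = |σ|/(2ε₀) = (2.52×10^-10)/(2·8.85×10^-12) = 14.2 N/C.

E ≈ 14.2 V/m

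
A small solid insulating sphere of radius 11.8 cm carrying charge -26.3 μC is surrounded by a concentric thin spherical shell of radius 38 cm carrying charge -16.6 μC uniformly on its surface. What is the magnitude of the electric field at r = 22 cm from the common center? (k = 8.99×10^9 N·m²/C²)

4.89×10^6 V/m

By spherical symmetry E is radial; choose a Gaussian sphere of radius r = 22 cm (between the bodies, 11.8 cm < r < 38 cm).
Only the inner charge is enclosed; the outer shell contributes nothing inside itself. Q_enc = -26.3 μC = -2.63×10^-5 C.
Gauss's law: E·4πr² = Q_enc/ε₀.
E = k|Q_enc|/r² = (8.99×10^9)(2.63×10^-5)/(0.22)² = 4.89e6 N/C.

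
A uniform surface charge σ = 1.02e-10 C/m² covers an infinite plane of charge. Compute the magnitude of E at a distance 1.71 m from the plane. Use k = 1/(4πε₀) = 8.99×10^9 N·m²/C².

E = 5.76 V/m

Choose a cylindrical pillbox piercing the sheet, end faces (area A) parallel to it.
Only the two end caps contribute flux: Φ = 2EA. With Q_enc = σA, Gauss's law gives E = |σ|/(2ε₀).
E = 2πk|σ| = 2π(8.99×10^9)(1.02×10^-10) = 5.76 N/C.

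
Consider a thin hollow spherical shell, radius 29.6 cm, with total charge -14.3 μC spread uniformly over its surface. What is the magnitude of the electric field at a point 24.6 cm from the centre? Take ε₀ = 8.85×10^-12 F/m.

E = 0

Take a concentric spherical Gaussian surface of radius r = 24.6 cm (inside the shell, r < 29.6 cm).
All the charge is outside the Gaussian surface: Q_enc = 0, hence E = 0 everywhere inside the shell.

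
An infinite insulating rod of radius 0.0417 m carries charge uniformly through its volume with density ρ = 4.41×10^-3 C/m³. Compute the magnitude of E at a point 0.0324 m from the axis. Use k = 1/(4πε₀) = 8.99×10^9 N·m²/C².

Coaxial Gaussian cylinder, radius r = 0.0324 m, length L (r < R).
Enclosed charge per unit length: λ_enc = ρ·πr² = (4.41e-3)π(0.0324)² = 1.454e-5 C/m.
Since E is radial and uniform over the curved surface, Φ = E·2πrL = Q_enc/ε₀ = λ_enc L/ε₀.
E = 2k|λ_enc|/r = 2(8.99×10^9)(1.454×10^-5)/(0.0324) = 8.07×10^6 N/C.

|E| ≈ 8.07×10^6 N/C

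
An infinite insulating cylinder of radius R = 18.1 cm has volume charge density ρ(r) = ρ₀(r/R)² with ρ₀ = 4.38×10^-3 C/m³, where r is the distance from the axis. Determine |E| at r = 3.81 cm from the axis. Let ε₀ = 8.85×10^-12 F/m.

Coaxial Gaussian cylinder, radius r = 3.81 cm, length L (r < R).
λ_enc = ∫₀^r ρ(r')·2πr' dr' = (2πρ₀/R²)·r^4/4 = 4.425e-7 C/m.
Since E is radial and uniform over the curved surface, Φ = E·2πrL = Q_enc/ε₀ = λ_enc L/ε₀.
E = |λ_enc|/(2πε₀r) = (4.425×10^-7)/(2π·8.85×10^-12·0.0381) = 2.09×10^5 N/C.

E ≈ 2.09×10^5 V/m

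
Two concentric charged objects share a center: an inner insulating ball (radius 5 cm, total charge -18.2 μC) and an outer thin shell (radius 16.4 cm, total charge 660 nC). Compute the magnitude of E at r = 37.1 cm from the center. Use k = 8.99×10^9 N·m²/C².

Use a concentric Gaussian sphere at r = 37.1 cm (r > 16.4 cm, enclosing both).
Q_enc = (-18.2 μC) + (660 nC) = -1.754e-5 C.
Gauss's law: E·4πr² = Q_enc/ε₀.
E = k|Q_enc|/r² = (8.99×10^9)(1.754×10^-5)/(0.371)² = 1.15e6 N/C.

E = 1.15×10^6 V/m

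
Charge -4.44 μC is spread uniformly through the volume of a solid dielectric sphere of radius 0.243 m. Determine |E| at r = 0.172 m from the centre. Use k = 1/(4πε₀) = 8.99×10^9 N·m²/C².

E = 4.78×10^5 V/m

Take a concentric spherical Gaussian surface of radius r = 0.172 m (r < R).
Only the charge within r is enclosed: Q_enc = Q·(r/R)³ = (-4.44 μC)·(0.172 m/0.243 m)³ = -1.575×10^-6 C.
Applying ∮E·dA = Q_enc/ε₀ with Φ = E(4πr²):
E = k|Q_enc|/r² = (8.99×10^9)(1.575×10^-6)/(0.172)² = 4.78×10^5 N/C.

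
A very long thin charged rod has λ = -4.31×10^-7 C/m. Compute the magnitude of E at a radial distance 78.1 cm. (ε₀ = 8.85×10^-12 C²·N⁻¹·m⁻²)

Take a coaxial cylindrical Gaussian surface of radius r = 78.1 cm and length L.
Q_enc = λL, so λ_enc = -4.31×10^-7 C/m.
By Gauss's law (flux through the curved wall only), E·2πrL = λ_enc L/ε₀.
E = |λ_enc|/(2πε₀r) = (4.31×10^-7)/(2π·8.85×10^-12·0.781) = 9.92×10^3 N/C.

|E| ≈ 9.92×10^3 N/C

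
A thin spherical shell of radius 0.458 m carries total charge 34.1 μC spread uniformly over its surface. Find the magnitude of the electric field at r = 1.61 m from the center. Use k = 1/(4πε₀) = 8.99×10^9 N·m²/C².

E ≈ 1.18e5 N/C

Take a concentric spherical Gaussian surface of radius r = 1.61 m (r > 0.458 m).
The entire shell is enclosed: Q_enc = 3.41e-5 C.
Since E is radial and uniform over the Gaussian sphere, Φ = E·4πr² = Q_enc/ε₀.
E = k|Q_enc|/r² = (8.99×10^9)(3.41×10^-5)/(1.61)² = 1.18×10^5 N/C.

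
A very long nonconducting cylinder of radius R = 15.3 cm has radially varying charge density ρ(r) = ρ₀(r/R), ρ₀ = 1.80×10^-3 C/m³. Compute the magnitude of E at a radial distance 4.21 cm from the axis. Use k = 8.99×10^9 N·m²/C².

Choose a coaxial cylinder of radius r = 4.21 cm (arbitrary length L) as the Gaussian surface (r < R).
λ_enc = ∫₀^r ρ(r')·2πr' dr' = (2πρ₀/R)·r^3/3 = 1.839×10^-6 C/m.
By Gauss's law (flux through the curved wall only), E·2πrL = λ_enc L/ε₀.
E = 2k|λ_enc|/r = 2(8.99×10^9)(1.839×10^-6)/(0.0421) = 7.85e5 N/C.

|E| ≈ 7.85e5 N/C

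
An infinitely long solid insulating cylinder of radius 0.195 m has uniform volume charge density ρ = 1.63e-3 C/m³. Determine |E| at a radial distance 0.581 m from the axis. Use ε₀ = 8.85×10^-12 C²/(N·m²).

6.03×10^6 V/m

Coaxial Gaussian cylinder, radius r = 0.581 m, length L (r > 0.195 m, full cross-section enclosed).
λ_enc = ρ·πR² = (1.63e-3)π(0.195)² = 1.947e-4 C/m.
Applying ∮E·dA = Q_enc/ε₀ with the end caps contributing no flux:
E = |λ_enc|/(2πε₀r) = (1.947×10^-4)/(2π·8.85×10^-12·0.581) = 6.03×10^6 N/C.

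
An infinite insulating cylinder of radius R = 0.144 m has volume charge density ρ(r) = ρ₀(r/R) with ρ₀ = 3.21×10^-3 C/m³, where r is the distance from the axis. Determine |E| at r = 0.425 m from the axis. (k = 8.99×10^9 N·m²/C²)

Choose a coaxial cylinder of radius r = 0.425 m (arbitrary length L) as the Gaussian surface (r > R, full charge per length enclosed).
λ_enc = 2π ∫₀^R ρ₀(r'/R)^1 r' dr' = 2πρ₀R²/3 = 1.394e-4 C/m.
Since E is radial and uniform over the curved surface, Φ = E·2πrL = Q_enc/ε₀ = λ_enc L/ε₀.
E = 2k|λ_enc|/r = 2(8.99×10^9)(1.394×10^-4)/(0.425) = 5.90×10^6 N/C.

|E| = 5.90×10^6 N/C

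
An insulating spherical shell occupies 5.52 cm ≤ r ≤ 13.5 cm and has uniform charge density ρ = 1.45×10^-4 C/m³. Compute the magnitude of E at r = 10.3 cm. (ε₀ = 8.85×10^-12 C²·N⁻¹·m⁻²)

E ≈ 4.76e5 N/C

Use a concentric Gaussian sphere at r = 10.3 cm (within the shell material, 5.52 cm < r < 13.5 cm).
Only the shell between 5.52 cm and r is enclosed: Q_enc = ρ·(4π/3)(r³ − a³) = (1.45×10^-4)·(4π/3)·((0.103)³ − (0.0552)³) = 5.615×10^-7 C.
Applying ∮E·dA = Q_enc/ε₀ with Φ = E(4πr²):
E = |Q_enc|/(4πε₀r²) = (5.615e-7)/(4π·8.85×10^-12·(0.103)²) = 4.76×10^5 N/C.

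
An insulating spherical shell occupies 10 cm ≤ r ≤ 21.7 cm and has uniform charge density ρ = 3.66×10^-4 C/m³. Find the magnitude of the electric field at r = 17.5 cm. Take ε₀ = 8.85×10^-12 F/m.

Use a concentric Gaussian sphere at r = 17.5 cm (within the shell material, 10 cm < r < 21.7 cm).
Enclosed charge is the volume from a to r: Q_enc = (4π/3)ρ(r³ − a³) = 6.683×10^-6 C.
By Gauss's law, ∮E·dA = E·4πr² = Q_enc/ε₀.
E = |Q_enc|/(4πε₀r²) = (6.683×10^-6)/(4π·8.85×10^-12·(0.175)²) = 1.96e6 N/C.

|E| = 1.96e6 N/C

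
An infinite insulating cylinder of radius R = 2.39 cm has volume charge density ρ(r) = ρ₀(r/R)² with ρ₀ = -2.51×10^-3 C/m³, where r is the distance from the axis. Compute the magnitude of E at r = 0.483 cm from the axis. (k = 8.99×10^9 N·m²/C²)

|E| = 1.40e4 N/C

Coaxial Gaussian cylinder, radius r = 0.483 cm, length L (r < R).
λ_enc = ∫₀^r ρ(r')·2πr' dr' = (2πρ₀/R²)·r^4/4 = -3.757e-9 C/m.
Applying ∮E·dA = Q_enc/ε₀ with the end caps contributing no flux:
E = 2k|λ_enc|/r = 2(8.99×10^9)(3.757×10^-9)/(0.00483) = 1.40×10^4 N/C.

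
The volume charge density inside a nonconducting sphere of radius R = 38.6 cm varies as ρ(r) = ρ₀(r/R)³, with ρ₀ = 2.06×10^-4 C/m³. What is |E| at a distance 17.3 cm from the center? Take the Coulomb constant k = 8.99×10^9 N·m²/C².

E = 6.04e4 N/C

Use a concentric Gaussian sphere at r = 17.3 cm (r < R).
Integrate the density: Q_enc = 4π ∫₀^r ρ₀(r'/R)^3 r'² dr' = 4πρ₀ r^6/(6·R³) = 2.011×10^-7 C.
Gauss's law: E·4πr² = Q_enc/ε₀.
E = k|Q_enc|/r² = (8.99×10^9)(2.011e-7)/(0.173)² = 6.04×10^4 N/C.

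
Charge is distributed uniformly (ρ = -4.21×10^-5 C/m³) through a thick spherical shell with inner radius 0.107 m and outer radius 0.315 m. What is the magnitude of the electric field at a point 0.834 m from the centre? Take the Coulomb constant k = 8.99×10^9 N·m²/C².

|E| = 6.84e4 N/C

By spherical symmetry E is radial; choose a Gaussian sphere of radius r = 0.834 m (r > 0.315 m, enclosing the whole shell).
Q_enc = ρ·(4π/3)(b³ − a³) = (-4.21e-5)·(4π/3)·((0.315)³ − (0.107)³) = -5.296×10^-6 C.
Gauss's law: E·4πr² = Q_enc/ε₀.
E = k|Q_enc|/r² = (8.99×10^9)(5.296×10^-6)/(0.834)² = 6.84×10^4 N/C.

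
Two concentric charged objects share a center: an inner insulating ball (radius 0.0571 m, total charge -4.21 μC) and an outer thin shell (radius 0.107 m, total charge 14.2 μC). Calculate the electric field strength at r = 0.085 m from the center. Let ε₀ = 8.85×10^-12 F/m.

|E| = 5.24×10^6 N/C

Symmetry ⇒ E = E(r) r̂. Gaussian sphere of radius r = 0.085 m (between the bodies, 0.0571 m < r < 0.107 m).
The shell at 0.107 m lies outside the Gaussian surface, so Q_enc = -4.21 μC = -4.21×10^-6 C.
By Gauss's law, ∮E·dA = E·4πr² = Q_enc/ε₀.
E = |Q_enc|/(4πε₀r²) = (4.21×10^-6)/(4π·8.85×10^-12·(0.085)²) = 5.24×10^6 N/C.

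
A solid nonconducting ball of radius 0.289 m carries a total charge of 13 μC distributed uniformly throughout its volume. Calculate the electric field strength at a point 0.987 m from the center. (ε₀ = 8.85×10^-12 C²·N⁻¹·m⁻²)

By spherical symmetry E is radial; choose a Gaussian sphere of radius r = 0.987 m (r > R, so the entire charge is enclosed).
Q_enc = 13 μC = 1.30×10^-5 C.
Applying ∮E·dA = Q_enc/ε₀ with Φ = E(4πr²):
E = |Q_enc|/(4πε₀r²) = (1.30×10^-5)/(4π·8.85×10^-12·(0.987)²) = 1.20×10^5 N/C.

E ≈ 1.20×10^5 N/C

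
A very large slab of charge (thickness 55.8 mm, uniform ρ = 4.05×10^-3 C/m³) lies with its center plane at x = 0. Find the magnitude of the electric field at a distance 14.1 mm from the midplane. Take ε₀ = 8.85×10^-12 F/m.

By symmetry E is perpendicular to the slab. A Gaussian pillbox from −14.1 mm to +14.1 mm (face area A) lies entirely within the slab.
Q_enc = ρ·(2x)·A and flux = 2EA, so 2EA = 2ρxA/ε₀ ⇒ E = |ρ|x/ε₀.
E = (4.05e-3)(0.0141)/(8.85×10^-12) = 6.45e6 N/C.

|E| ≈ 6.45e6 N/C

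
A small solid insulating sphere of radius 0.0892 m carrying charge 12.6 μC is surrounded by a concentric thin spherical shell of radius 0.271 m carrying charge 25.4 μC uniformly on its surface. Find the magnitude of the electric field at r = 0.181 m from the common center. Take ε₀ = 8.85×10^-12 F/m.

Use a concentric Gaussian sphere at r = 0.181 m (between the bodies, 0.0892 m < r < 0.271 m).
Only the inner charge is enclosed; the outer shell contributes nothing inside itself. Q_enc = 12.6 μC = 1.26e-5 C.
By Gauss's law, ∮E·dA = E·4πr² = Q_enc/ε₀.
E = |Q_enc|/(4πε₀r²) = (1.26×10^-5)/(4π·8.85×10^-12·(0.181)²) = 3.46e6 N/C.

3.46e6 V/m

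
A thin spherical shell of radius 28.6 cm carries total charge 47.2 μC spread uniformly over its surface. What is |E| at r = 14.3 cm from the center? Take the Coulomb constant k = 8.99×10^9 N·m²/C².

Take a concentric spherical Gaussian surface of radius r = 14.3 cm (inside the shell, r < 28.6 cm).
All the charge is outside the Gaussian surface: Q_enc = 0, hence E = 0 everywhere inside the shell.

E = 0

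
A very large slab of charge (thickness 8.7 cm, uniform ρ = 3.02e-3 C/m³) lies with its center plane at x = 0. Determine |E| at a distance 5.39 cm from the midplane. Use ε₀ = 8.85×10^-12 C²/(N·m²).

The point |x| = 5.39 cm lies outside the slab (half-thickness 0.0435 m). A symmetric pillbox spanning the full slab encloses Q_enc = ρ·d·A.
Flux = 2EA ⇒ E = |ρ|d/(2ε₀), independent of distance outside.
E = (3.02×10^-3)(0.087)/(2·8.85×10^-12) = 1.48×10^7 N/C.

|E| ≈ 1.48×10^7 V/m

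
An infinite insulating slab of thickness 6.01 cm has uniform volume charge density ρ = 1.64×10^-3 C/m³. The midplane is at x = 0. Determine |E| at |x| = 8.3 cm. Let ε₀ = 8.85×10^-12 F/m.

E = 5.57×10^6 V/m

The point |x| = 8.3 cm lies outside the slab (half-thickness 0.03005 m). A symmetric pillbox spanning the full slab encloses Q_enc = ρ·d·A.
Flux = 2EA ⇒ E = |ρ|d/(2ε₀), independent of distance outside.
E = (1.64×10^-3)(0.0601)/(2·8.85×10^-12) = 5.57e6 N/C.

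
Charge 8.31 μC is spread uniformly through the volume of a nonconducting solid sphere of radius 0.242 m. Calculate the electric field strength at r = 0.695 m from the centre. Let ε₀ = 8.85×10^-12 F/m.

E ≈ 1.55×10^5 V/m

By spherical symmetry E is radial; choose a Gaussian sphere of radius r = 0.695 m (r > R, so the entire charge is enclosed).
Q_enc = 8.31 μC = 8.31×10^-6 C.
Applying ∮E·dA = Q_enc/ε₀ with Φ = E(4πr²):
E = |Q_enc|/(4πε₀r²) = (8.31×10^-6)/(4π·8.85×10^-12·(0.695)²) = 1.55e5 N/C.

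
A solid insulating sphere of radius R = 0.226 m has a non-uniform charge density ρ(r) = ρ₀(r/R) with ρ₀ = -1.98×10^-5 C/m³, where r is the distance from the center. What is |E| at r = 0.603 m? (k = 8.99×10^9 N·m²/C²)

Take a concentric spherical Gaussian surface of radius r = 0.603 m (r > R, all charge enclosed).
Q_enc = 4π ∫₀^R ρ₀(r'/R)^1 r'² dr' = 4πρ₀R³/4 = -7.18e-7 C.
Applying ∮E·dA = Q_enc/ε₀ with Φ = E(4πr²):
E = k|Q_enc|/r² = (8.99×10^9)(7.18×10^-7)/(0.603)² = 1.78×10^4 N/C.

1.78×10^4 V/m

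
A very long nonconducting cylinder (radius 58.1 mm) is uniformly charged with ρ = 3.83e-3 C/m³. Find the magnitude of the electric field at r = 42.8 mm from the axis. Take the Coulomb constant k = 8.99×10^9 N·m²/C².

E = 9.26×10^6 N/C

Choose a coaxial cylinder of radius r = 42.8 mm (arbitrary length L) as the Gaussian surface (r < R).
Charge inside radius r per length L is ρ·πr²·L, so λ_enc = ρπr² = 2.204×10^-5 C/m.
Gauss's law: E·2πrL = λ_enc L/ε₀.
E = 2k|λ_enc|/r = 2(8.99×10^9)(2.204×10^-5)/(0.0428) = 9.26e6 N/C.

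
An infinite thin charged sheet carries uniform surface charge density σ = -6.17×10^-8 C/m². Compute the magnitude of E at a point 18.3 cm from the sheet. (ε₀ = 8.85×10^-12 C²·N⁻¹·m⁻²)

By planar symmetry E is perpendicular to the sheet and uniform; use a Gaussian pillbox with flat faces of area A on each side of the sheet.
Only the two end caps contribute flux: Φ = 2EA. With Q_enc = σA, Gauss's law gives E = |σ|/(2ε₀).
E = |σ|/(2ε₀) = (6.17×10^-8)/(2·8.85×10^-12) = 3.49×10^3 N/C.

|E| = 3.49e3 V/m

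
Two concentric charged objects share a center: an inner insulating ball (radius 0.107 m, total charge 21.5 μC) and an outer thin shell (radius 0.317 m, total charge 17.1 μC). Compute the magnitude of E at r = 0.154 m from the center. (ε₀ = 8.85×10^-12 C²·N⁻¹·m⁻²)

E = 8.15×10^6 N/C

Symmetry ⇒ E = E(r) r̂. Gaussian sphere of radius r = 0.154 m (between the bodies, 0.107 m < r < 0.317 m).
The shell at 0.317 m lies outside the Gaussian surface, so Q_enc = 21.5 μC = 2.15e-5 C.
Since E is radial and uniform over the Gaussian sphere, Φ = E·4πr² = Q_enc/ε₀.
E = |Q_enc|/(4πε₀r²) = (2.15×10^-5)/(4π·8.85×10^-12·(0.154)²) = 8.15×10^6 N/C.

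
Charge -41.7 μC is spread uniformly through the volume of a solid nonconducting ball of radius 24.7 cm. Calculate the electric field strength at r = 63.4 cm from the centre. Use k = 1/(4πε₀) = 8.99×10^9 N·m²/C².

Use a concentric Gaussian sphere at r = 63.4 cm (r > R, so the entire charge is enclosed).
Q_enc = -41.7 μC = -4.17e-5 C.
Applying ∮E·dA = Q_enc/ε₀ with Φ = E(4πr²):
E = k|Q_enc|/r² = (8.99×10^9)(4.17e-5)/(0.634)² = 9.33×10^5 N/C.

E ≈ 9.33×10^5 N/C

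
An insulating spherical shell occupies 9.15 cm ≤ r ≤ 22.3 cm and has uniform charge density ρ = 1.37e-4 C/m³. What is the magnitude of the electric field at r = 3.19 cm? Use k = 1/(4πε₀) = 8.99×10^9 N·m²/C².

|E| = 0 V/m

Take a concentric spherical Gaussian surface of radius r = 3.19 cm (r < 9.15 cm, inside the empty cavity).
No charge is enclosed, so by Gauss's law E·4πr² = 0 ⇒ E = 0.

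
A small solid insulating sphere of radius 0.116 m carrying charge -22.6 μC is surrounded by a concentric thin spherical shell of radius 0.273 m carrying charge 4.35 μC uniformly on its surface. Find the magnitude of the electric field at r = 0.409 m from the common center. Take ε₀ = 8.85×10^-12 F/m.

E ≈ 9.81×10^5 V/m

Take a concentric spherical Gaussian surface of radius r = 0.409 m (r > 0.273 m, enclosing both).
Q_enc = (-22.6 μC) + (4.35 μC) = -1.825×10^-5 C.
By Gauss's law, ∮E·dA = E·4πr² = Q_enc/ε₀.
E = |Q_enc|/(4πε₀r²) = (1.825e-5)/(4π·8.85×10^-12·(0.409)²) = 9.81e5 N/C.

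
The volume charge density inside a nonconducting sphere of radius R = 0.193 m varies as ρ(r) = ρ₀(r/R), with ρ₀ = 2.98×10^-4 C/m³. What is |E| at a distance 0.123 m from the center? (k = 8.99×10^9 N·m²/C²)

Symmetry ⇒ E = E(r) r̂. Gaussian sphere of radius r = 0.123 m (r < R).
Q_enc = ∫₀^r ρ(r')·4πr'² dr' = (4πρ₀/R) ∫₀^r r'^3 dr' = 4πρ₀ r^4/(4·R) = 1.11×10^-6 C.
By Gauss's law, ∮E·dA = E·4πr² = Q_enc/ε₀.
E = k|Q_enc|/r² = (8.99×10^9)(1.11×10^-6)/(0.123)² = 6.60×10^5 N/C.

E = 6.60e5 N/C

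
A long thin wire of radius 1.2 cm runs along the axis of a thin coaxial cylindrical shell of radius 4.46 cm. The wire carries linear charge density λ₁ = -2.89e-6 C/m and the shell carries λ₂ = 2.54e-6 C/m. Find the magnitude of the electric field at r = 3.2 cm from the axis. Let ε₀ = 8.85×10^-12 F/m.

Choose a coaxial cylinder of radius r = 3.2 cm (arbitrary length L) as the Gaussian surface (between the conductors, 1.2 cm < r < 4.46 cm).
The shell at 4.46 cm lies outside the Gaussian surface, so λ_enc = λ₁ = -2.89×10^-6 C/m.
Gauss's law: E·2πrL = λ_enc L/ε₀.
E = |λ_enc|/(2πε₀r) = (2.89×10^-6)/(2π·8.85×10^-12·0.032) = 1.62×10^6 N/C.

1.62e6 V/m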